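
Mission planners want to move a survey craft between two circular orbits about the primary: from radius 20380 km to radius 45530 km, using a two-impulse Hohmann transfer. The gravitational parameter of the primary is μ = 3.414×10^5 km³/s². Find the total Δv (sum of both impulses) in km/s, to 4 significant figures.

The Hohmann ellipse has a_t = (r₁ + r₂)/2 = 32955 km.
At r₁ the circular-orbit speed is v₁ = √(μ/r₁) = 4.0929 km/s.
Transfer-orbit speed at r₁ (vis-viva): v_p = √[μ(2/r₁ − 1/a_t)] = 4.8108 km/s.
First burn Δv₁ = |v_p − v₁| = 0.7179 km/s.
At r₂, v₂ = √(μ/r₂) = 2.7383 km/s.
Transfer-orbit speed at r₂: v_a = √[μ(2/r₂ − 1/a_t)] = 2.1534 km/s.
Second burn Δv₂ = |v₂ − v_a| = 0.5849 km/s.
Δv = Δv₁ + Δv₂ = 0.7179 + 0.5849 = 1.303 km/s.

Δv = 1.303 km/s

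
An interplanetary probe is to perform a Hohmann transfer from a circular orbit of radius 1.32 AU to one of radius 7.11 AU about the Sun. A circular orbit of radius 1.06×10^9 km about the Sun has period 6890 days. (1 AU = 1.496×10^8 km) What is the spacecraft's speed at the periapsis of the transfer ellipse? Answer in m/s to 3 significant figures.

From Kepler's third law T² = 4π²r³/μ at r = 1.06×10^9 km, T = 6890 days = 6890 × 86400 s = 5.95296×10^8 s: μ = 4π²r³/T² = 1.32682×10^11 km³/s².
In km: r₁ = 1.32 × 1.496×10^8 = 1.97472×10^8 km; r₂ = 7.11 × 1.496×10^8 = 1.063656×10^9 km.
Semi-major axis of the transfer orbit: a_t = (1.97472×10^8 + 1.063656×10^9)/2 = 6.30564×10^8 km.
At periapsis, r = 1.97472×10^8 km.
Vis-viva: v = √[μ(2/r − 1/a_t)] = √[1.32682×10^11 × (2/1.97472×10^8 − 1/6.30564×10^8)] = 33.67 km/s.

v = 33700 m/s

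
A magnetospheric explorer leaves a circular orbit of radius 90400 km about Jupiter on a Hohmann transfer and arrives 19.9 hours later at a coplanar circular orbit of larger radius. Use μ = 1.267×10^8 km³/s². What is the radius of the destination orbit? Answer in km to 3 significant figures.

Transfer time t = 19.9 hours = 71640 s, and t = π√(a_t³/μ).
So a_t = (μ t²/π²)^(1/3) = (1.267×10^8 × (71640)² / π²)^(1/3) = 4.0389×10^5 km.
Since a_t = (r₁ + r₂)/2, r₂ = 2a_t − r₁ = 2×4.0389×10^5 − 90400 = 7.1738×10^5 km.

r₂ = 7.17×10^5 km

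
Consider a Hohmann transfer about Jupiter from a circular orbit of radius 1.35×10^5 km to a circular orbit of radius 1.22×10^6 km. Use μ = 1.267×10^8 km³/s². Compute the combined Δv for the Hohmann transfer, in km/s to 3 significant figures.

The Hohmann ellipse has a_t = (r₁ + r₂)/2 = 6.775×10^5 km.
At r₁ the circular-orbit speed is v₁ = √(μ/r₁) = 30.635 km/s.
On the transfer ellipse at r₁, vis-viva gives v_p = √[μ(2/r₁ − 1/a_t)] = 41.110 km/s.
First burn Δv₁ = |v_p − v₁| = 10.475 km/s.
At r₂, v₂ = √(μ/r₂) = 10.19080 km/s.
Transfer-orbit speed at r₂: v_a = √[μ(2/r₂ − 1/a_t)] = 4.549049 km/s.
Second burn Δv₂ = |v₂ − v_a| = 5.6418 km/s.
Total Δv = Δv₁ + Δv₂ = 16.12 km/s.

Δv = 16.1 km/s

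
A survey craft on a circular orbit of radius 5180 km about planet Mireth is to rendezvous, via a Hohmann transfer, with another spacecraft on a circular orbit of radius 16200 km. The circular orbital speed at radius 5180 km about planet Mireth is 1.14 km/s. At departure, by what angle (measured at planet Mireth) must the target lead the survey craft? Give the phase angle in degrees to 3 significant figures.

From the circular-orbit relation v² = μ/r at r = 5180 km: μ = v²r = (1.14)² × 5180 = 6731.93 km³/s².
Transfer-ellipse semi-major axis a_t = (r₁ + r₂)/2 = (5180 + 16200)/2 = 10690 km.
Transfer time t = π√(a_t³/μ) = 42320 s.
The target's mean motion on its circular orbit is ω₂ = √(μ/r₂³) = 3.979×10^-5 rad/s.
Angle swept by the target during transfer: ω₂·t = 1.684 rad = 96.49°.
Arrival is 180° from departure on the ellipse, so φ = 180° − 96.49° = 83.5°.

φ = 83.5°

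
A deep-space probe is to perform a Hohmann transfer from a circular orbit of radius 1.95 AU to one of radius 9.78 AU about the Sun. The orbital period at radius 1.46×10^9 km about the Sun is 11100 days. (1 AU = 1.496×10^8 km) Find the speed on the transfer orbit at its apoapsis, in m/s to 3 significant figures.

From Kepler's third law T² = 4π²r³/μ at r = 1.46×10^9 km, T = 11100 days = 11100 × 86400 s = 9.5904×10^8 s: μ = 4π²r³/T² = 1.33581×10^11 km³/s².
In km: r₁ = 1.95 × 1.496×10^8 = 2.9172×10^8 km; r₂ = 9.78 × 1.496×10^8 = 1.463088×10^9 km.
Semi-major axis of the transfer orbit: a_t = (2.9172×10^8 + 1.463088×10^9)/2 = 8.77404×10^8 km.
The apoapsis of the transfer ellipse is at r = 1.463088×10^9 km.
Vis-viva: v = √[μ(2/r − 1/a_t)] = √[1.33581×10^11 × (2/1.463088×10^9 − 1/8.77404×10^8)] = 5.510 km/s.

v = 5510 m/s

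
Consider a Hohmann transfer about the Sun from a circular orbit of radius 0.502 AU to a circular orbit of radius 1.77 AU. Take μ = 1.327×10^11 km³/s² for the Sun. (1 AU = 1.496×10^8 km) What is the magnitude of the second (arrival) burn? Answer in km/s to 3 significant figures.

Δv₂ = 7.50 km/s

In km: r₁ = 0.502 × 1.496×10^8 = 7.50992×10^7 km; r₂ = 1.77 × 1.496×10^8 = 2.64792×10^8 km.
Transfer-ellipse semi-major axis a_t = (r₁ + r₂)/2 = (7.50992×10^7 + 2.64792×10^8)/2 = 1.699456×10^8 km.
On the circular orbit at r = 2.64792×10^8 km, v_c = √(μ/r) = 22.386 km/s.
Transfer-orbit speed at the same r (vis-viva, a = a_t): v_t = √[μ(2/r − 1/a_t)] = 14.881 km/s.
Δv₂ = |v_t − v_c| = |14.881 − 22.386| = 7.505 km/s.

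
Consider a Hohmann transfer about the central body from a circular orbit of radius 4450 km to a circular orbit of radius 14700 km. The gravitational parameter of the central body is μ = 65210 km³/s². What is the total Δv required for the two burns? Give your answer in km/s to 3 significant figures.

Δv = 1.59 km/s

Semi-major axis of the transfer orbit: a_t = (4450 + 14700)/2 = 9575 km.
Circular speed at r₁: v₁ = √(μ/r₁) = √(65210/4450) = 3.8280 km/s.
On the transfer ellipse at r₁, v² = μ(2/r − 1/a) gives v_p = √[μ(2/r₁ − 1/a_t)] = 4.7431 km/s.
First burn Δv₁ = |v_p − v₁| = 0.9151 km/s.
At r₂, v₂ = √(μ/r₂) = 2.10619 km/s.
Transfer-orbit speed at r₂: v_a = √[μ(2/r₂ − 1/a_t)] = 1.43585 km/s.
Second burn Δv₂ = |v₂ − v_a| = 0.6703 km/s.
Total Δv = Δv₁ + Δv₂ = 1.585 km/s.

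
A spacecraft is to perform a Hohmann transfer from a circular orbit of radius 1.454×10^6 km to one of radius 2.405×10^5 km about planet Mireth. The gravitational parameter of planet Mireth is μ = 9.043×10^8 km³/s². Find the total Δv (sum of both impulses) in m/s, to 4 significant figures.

Semi-major axis of the transfer orbit: a_t = (1.454×10^6 + 2.405×10^5)/2 = 8.4725×10^5 km.
At r₁ the circular-orbit speed is v₁ = √(μ/r₁) = 24.94 km/s.
On the transfer ellipse at r₁, vis-viva equation gives v_a = √[μ(2/r₁ − 1/a_t)] = 13.29 km/s.
First burn Δv₁ = |v_a − v₁| = 11.65 km/s.
Circular speed at r₂: v₂ = √(μ/r₂) = 61.32 km/s.
Transfer-orbit speed at r₂: v_p = √[μ(2/r₂ − 1/a_t)] = 80.33 km/s.
Second burn Δv₂ = |v₂ − v_p| = 19.01 km/s.
Total Δv = Δv₁ + Δv₂ = 30.66 km/s.

Δv = 30660 m/s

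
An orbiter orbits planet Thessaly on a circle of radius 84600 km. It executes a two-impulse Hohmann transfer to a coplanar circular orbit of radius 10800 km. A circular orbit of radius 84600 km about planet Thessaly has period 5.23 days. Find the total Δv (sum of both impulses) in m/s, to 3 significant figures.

From Kepler's third law T² = 4π²r³/μ at r = 84600 km, T = 5.23 days = 5.23 × 86400 s = 4.51872×10^5 s: μ = 4π²r³/T² = 1.17068×10^5 km³/s².
The Hohmann ellipse has a_t = (r₁ + r₂)/2 = 47700 km.
Circular speed at r₁: v₁ = √(μ/r₁) = √(1.17068×10^5/84600) = 1.1763 km/s.
On the transfer ellipse at r₁, vis-viva equation gives v_a = √[μ(2/r₁ − 1/a_t)] = 0.55974 km/s.
First burn Δv₁ = |v_a − v₁| = 0.6166 km/s.
Circular speed at r₂: v₂ = √(μ/r₂) = 3.2924 km/s.
Transfer-orbit speed at r₂: v_p = √[μ(2/r₂ − 1/a_t)] = 4.3846 km/s.
Second burn Δv₂ = |v₂ − v_p| = 1.092 km/s.
Δv = Δv₁ + Δv₂ = 0.6166 + 1.092 = 1.709 km/s.

Δv = 1710 m/s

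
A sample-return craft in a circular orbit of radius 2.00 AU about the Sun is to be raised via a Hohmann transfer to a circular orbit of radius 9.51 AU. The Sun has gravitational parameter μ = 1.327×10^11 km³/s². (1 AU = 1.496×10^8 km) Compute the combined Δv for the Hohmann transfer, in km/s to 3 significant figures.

In km: r₁ = 2.00 × 1.496×10^8 = 2.992×10^8 km; r₂ = 9.51 × 1.496×10^8 = 1.422696×10^9 km.
The Hohmann ellipse has a_t = (r₁ + r₂)/2 = 8.60948×10^8 km.
At r₁ the circular-orbit speed is v₁ = √(μ/r₁) = 21.0598 km/s.
Transfer-orbit speed at r₁ (vis-viva equation): v_p = √[μ(2/r₁ − 1/a_t)] = 27.0721 km/s.
First burn Δv₁ = |v_p − v₁| = 6.0123 km/s.
At r₂, v₂ = √(μ/r₂) = 9.6578 km/s.
Transfer-orbit speed at r₂: v_a = √[μ(2/r₂ − 1/a_t)] = 5.6934 km/s.
Second burn Δv₂ = |v₂ − v_a| = 3.9644 km/s.
Δv = Δv₁ + Δv₂ = 6.0123 + 3.9644 = 9.977 km/s.

Δv = 9.98 km/s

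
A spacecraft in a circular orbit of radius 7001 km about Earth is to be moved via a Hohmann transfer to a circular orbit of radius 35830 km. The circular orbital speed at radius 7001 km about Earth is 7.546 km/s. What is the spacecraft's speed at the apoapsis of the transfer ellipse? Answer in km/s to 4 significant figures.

v = 1.907 km/s

From the circular-orbit relation v² = μ/r at r = 7001 km: μ = v²r = (7.546)² × 7001 = 3.98652×10^5 km³/s².
The Hohmann ellipse has a_t = (r₁ + r₂)/2 = 21415.5 km.
The apoapsis of the transfer ellipse is at r = 35830 km.
Applying v² = μ(2/r − 1/a_t): v = 1.907 km/s.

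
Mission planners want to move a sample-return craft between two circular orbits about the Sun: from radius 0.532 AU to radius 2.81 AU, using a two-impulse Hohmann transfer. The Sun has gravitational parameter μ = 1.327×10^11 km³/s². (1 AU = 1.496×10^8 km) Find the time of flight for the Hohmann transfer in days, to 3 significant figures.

In km: r₁ = 0.532 × 1.496×10^8 = 7.95872×10^7 km; r₂ = 2.81 × 1.496×10^8 = 4.20376×10^8 km.
The Hohmann ellipse has a_t = (r₁ + r₂)/2 = 2.499816×10^8 km.
Transfer time t = π√(a_t³/μ) = π√((2.499816×10^8)³ / 1.327×10^11) = 3.409×10^7 s.
Converting: 3.409×10^7 s ÷ 86400 s/day = 395 days.

t = 395 days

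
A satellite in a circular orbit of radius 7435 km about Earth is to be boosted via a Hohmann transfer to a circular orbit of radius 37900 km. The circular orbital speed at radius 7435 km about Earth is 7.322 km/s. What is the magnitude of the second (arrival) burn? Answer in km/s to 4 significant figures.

From the circular-orbit relation v² = μ/r at r = 7435 km: μ = v²r = (7.322)² × 7435 = 3.98603×10^5 km³/s².
Semi-major axis of the transfer orbit: a_t = (7435 + 37900)/2 = 22667.5 km.
On the circular orbit at r = 37900 km, v_c = √(μ/r) = 3.243 km/s.
Transfer-orbit speed at the same r (vis-viva, a = a_t): v_t = √[μ(2/r − 1/a_t)] = 1.857 km/s.
Δv₂ = |v_t − v_c| = |1.857 − 3.243| = 1.386 km/s.

Δv₂ = 1.386 km/s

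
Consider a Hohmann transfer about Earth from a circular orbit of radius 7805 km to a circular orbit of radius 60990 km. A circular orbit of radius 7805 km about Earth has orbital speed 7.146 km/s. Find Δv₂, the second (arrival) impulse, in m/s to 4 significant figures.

Δv₂ = 1339 m/s

From the circular-orbit relation v² = μ/r at r = 7805 km: μ = v²r = (7.146)² × 7805 = 3.98565×10^5 km³/s².
Semi-major axis of the transfer orbit: a_t = (7805 + 60990)/2 = 34397.5 km.
On the circular orbit at r = 60990 km, v_c = √(μ/r) = 2.5563 km/s.
Transfer-orbit speed at the same r (vis-viva, a = a_t): v_t = √[μ(2/r − 1/a_t)] = 1.2177 km/s.
Δv₂ = |v_t − v_c| = |1.2177 − 2.5563| = 1.339 km/s.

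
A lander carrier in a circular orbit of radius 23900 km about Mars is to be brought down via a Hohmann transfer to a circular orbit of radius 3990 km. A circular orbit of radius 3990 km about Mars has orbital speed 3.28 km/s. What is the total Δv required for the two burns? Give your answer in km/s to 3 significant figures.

Δv = 1.64 km/s

From the circular-orbit relation v² = μ/r at r = 3990 km: μ = v²r = (3.28)² × 3990 = 42926.0 km³/s².
Transfer-ellipse semi-major axis a_t = (r₁ + r₂)/2 = (23900 + 3990)/2 = 13945 km.
Circular speed at r₁: v₁ = √(μ/r₁) = √(42926.0/23900) = 1.3402 km/s.
On the transfer ellipse at r₁, vis-viva equation gives v_a = √[μ(2/r₁ − 1/a_t)] = 0.71687 km/s.
First burn Δv₁ = |v_a − v₁| = 0.6233 km/s.
Circular speed at r₂: v₂ = √(μ/r₂) = 3.280 km/s.
Transfer-orbit speed at r₂: v_p = √[μ(2/r₂ − 1/a_t)] = 4.294 km/s.
Second burn Δv₂ = |v₂ − v_p| = 1.014 km/s.
Δv = Δv₁ + Δv₂ = 0.6233 + 1.014 = 1.637 km/s.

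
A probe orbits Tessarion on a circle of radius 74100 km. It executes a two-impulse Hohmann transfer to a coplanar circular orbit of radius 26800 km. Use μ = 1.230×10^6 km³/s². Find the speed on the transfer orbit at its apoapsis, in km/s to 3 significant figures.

Transfer-ellipse semi-major axis a_t = (r₁ + r₂)/2 = (74100 + 26800)/2 = 50450 km.
The apoapsis of the transfer ellipse is at r = 74100 km.
From the vis-viva equation, v = √[μ(2/r − 1/a_t)] = 2.969 km/s.

v = 2.97 km/s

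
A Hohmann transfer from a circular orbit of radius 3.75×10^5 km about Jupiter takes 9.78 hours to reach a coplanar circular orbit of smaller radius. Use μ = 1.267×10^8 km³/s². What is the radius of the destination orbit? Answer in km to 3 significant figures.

r₂ = 1.28×10^5 km

Transfer time t = 9.78 hours = 35208 s, and t = π√(a_t³/μ).
So a_t = (μ t²/π²)^(1/3) = (1.267×10^8 × (35208)² / π²)^(1/3) = 2.5153×10^5 km.
Since a_t = (r₁ + r₂)/2, r₂ = 2a_t − r₁ = 2×2.5153×10^5 − 3.750×10^5 = 1.2806×10^5 km.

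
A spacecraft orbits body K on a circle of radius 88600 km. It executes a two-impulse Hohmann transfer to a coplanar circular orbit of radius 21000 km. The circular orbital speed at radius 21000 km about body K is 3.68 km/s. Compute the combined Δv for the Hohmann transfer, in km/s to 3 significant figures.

Δv = 1.68 km/s

From the circular-orbit relation v² = μ/r at r = 21000 km: μ = v²r = (3.68)² × 21000 = 2.84390×10^5 km³/s².
Semi-major axis of the transfer orbit: a_t = (88600 + 21000)/2 = 54800 km.
At r₁ the circular-orbit speed is v₁ = √(μ/r₁) = 1.7916 km/s.
Transfer-orbit speed at r₁ (vis-viva equation): v_a = √[μ(2/r₁ − 1/a_t)] = 1.1091 km/s.
First burn Δv₁ = |v_a − v₁| = 0.6825 km/s.
At r₂, v₂ = √(μ/r₂) = 3.6800 km/s.
Transfer-orbit speed at r₂: v_p = √[μ(2/r₂ − 1/a_t)] = 4.6792 km/s.
Second burn Δv₂ = |v₂ − v_p| = 0.9992 km/s.
Total Δv = Δv₁ + Δv₂ = 1.682 km/s.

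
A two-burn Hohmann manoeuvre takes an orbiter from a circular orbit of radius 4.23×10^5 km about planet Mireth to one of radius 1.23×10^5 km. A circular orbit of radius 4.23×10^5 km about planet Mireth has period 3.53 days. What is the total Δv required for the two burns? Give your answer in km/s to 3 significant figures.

From Kepler's third law T² = 4π²r³/μ at r = 4.23×10^5 km, T = 3.53 days = 3.53 × 86400 s = 3.04992×10^5 s: μ = 4π²r³/T² = 3.21221×10^7 km³/s².
Transfer-ellipse semi-major axis a_t = (r₁ + r₂)/2 = (4.230×10^5 + 1.230×10^5)/2 = 2.730×10^5 km.
Circular speed at r₁: v₁ = √(μ/r₁) = √(3.21221×10^7/4.230×10^5) = 8.714 km/s.
Transfer-orbit speed at r₁ (vis-viva): v_a = √[μ(2/r₁ − 1/a_t)] = 5.849 km/s.
First burn Δv₁ = |v_a − v₁| = 2.865 km/s.
Circular speed at r₂: v₂ = √(μ/r₂) = 16.160 km/s.
Transfer-orbit speed at r₂: v_p = √[μ(2/r₂ − 1/a_t)] = 20.116 km/s.
Second burn Δv₂ = |v₂ − v_p| = 3.956 km/s.
Total Δv = Δv₁ + Δv₂ = 6.821 km/s.

Δv = 6.82 km/s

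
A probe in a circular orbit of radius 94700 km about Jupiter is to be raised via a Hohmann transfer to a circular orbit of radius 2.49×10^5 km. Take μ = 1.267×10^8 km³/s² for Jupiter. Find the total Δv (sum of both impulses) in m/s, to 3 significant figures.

Transfer-ellipse semi-major axis a_t = (r₁ + r₂)/2 = (94700 + 2.490×10^5)/2 = 1.7185×10^5 km.
Circular speed at r₁: v₁ = √(μ/r₁) = √(1.267×10^8/94700) = 36.577441 km/s.
Transfer-orbit speed at r₁ (v² = μ(2/r − 1/a)): v_p = √[μ(2/r₁ − 1/a_t)] = 44.028939 km/s.
First burn Δv₁ = |v_p − v₁| = 7.451 km/s.
Circular speed at r₂: v₂ = √(μ/r₂) = 22.557 km/s.
Transfer-orbit speed at r₂: v_a = √[μ(2/r₂ − 1/a_t)] = 16.745 km/s.
Second burn Δv₂ = |v₂ − v_a| = 5.812 km/s.
Total Δv = Δv₁ + Δv₂ = 13.26 km/s.

Δv = 13300 m/s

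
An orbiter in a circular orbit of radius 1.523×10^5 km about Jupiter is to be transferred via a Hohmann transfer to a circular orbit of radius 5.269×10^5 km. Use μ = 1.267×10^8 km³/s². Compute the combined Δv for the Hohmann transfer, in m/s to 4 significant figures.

Δv = 12210 m/s

Semi-major axis of the transfer orbit: a_t = (1.523×10^5 + 5.269×10^5)/2 = 3.396×10^5 km.
At r₁ the circular-orbit speed is v₁ = √(μ/r₁) = 28.843 km/s.
On the transfer ellipse at r₁, vis-viva equation gives v_p = √[μ(2/r₁ − 1/a_t)] = 35.927 km/s.
First burn Δv₁ = |v_p − v₁| = 7.084 km/s.
At r₂, v₂ = √(μ/r₂) = 15.507 km/s.
Transfer-orbit speed at r₂: v_a = √[μ(2/r₂ − 1/a_t)] = 10.385 km/s.
Second burn Δv₂ = |v₂ − v_a| = 5.122 km/s.
Δv = Δv₁ + Δv₂ = 7.084 + 5.122 = 12.21 km/s.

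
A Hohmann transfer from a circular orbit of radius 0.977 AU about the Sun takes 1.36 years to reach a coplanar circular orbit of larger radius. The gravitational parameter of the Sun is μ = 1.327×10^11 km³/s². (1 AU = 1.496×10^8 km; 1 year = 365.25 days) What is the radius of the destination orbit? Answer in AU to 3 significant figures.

In km: r₁ = 0.977 × 1.496×10^8 = 1.461592×10^8 km.
Transfer time t = 1.36 years × 365.25 × 86400 s = 4.2918336×10^7 s, and t = π√(a_t³/μ).
So a_t = (μ t²/π²)^(1/3) = (1.327×10^11 × (4.2918336×10^7)² / π²)^(1/3) = 2.9149×10^8 km.
Since a_t = (r₁ + r₂)/2, r₂ = 2a_t − r₁ = 2×2.9149×10^8 − 1.461592×10^8 = 4.368208×10^8 km.
In AU: r₂ = 4.368208×10^8 / 1.496×10^8 = 2.92 AU.

r₂ = 2.92 AU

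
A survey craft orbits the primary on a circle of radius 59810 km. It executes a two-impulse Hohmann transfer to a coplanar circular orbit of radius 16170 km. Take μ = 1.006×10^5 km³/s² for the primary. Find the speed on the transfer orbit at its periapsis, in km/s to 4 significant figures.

v = 3.130 km/s

The Hohmann ellipse has a_t = (r₁ + r₂)/2 = 37990 km.
The periapsis of the transfer ellipse is at r = 16170 km.
Vis-viva: v = √[μ(2/r − 1/a_t)] = √[1.006×10^5 × (2/16170 − 1/37990)] = 3.130 km/s.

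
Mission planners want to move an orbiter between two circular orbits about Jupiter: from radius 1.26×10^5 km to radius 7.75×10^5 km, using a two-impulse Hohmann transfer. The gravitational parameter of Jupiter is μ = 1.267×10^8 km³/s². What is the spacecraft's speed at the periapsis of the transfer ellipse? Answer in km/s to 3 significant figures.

Transfer-ellipse semi-major axis a_t = (r₁ + r₂)/2 = (1.260×10^5 + 7.750×10^5)/2 = 4.505×10^5 km.
At periapsis, r = 1.260×10^5 km.
Vis-viva: v = √[μ(2/r − 1/a_t)] = √[1.267×10^8 × (2/1.260×10^5 − 1/4.505×10^5)] = 41.59 km/s.

v = 41.6 km/s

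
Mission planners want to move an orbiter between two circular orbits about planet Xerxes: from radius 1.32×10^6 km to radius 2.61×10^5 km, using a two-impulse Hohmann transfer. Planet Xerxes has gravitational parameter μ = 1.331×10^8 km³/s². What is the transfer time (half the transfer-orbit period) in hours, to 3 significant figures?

t = 53.2 hours

Semi-major axis of the transfer orbit: a_t = (1.320×10^6 + 2.610×10^5)/2 = 7.905×10^5 km.
Transfer time t = π√(a_t³/μ) = π√((7.905×10^5)³ / 1.331×10^8) = 1.914×10^5 s.
Converting: 1.914×10^5 s ÷ 3600 s/hour = 53.2 hours.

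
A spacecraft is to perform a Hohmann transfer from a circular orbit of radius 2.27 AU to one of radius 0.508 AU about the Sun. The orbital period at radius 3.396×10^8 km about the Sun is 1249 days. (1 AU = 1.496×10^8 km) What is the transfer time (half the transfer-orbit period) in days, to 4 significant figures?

From Kepler's third law T² = 4π²r³/μ at r = 3.396×10^8 km, T = 1249 days = 1249 × 86400 s = 1.079136×10^8 s: μ = 4π²r³/T² = 1.32773×10^11 km³/s².
In km: r₁ = 2.27 × 1.496×10^8 = 3.39592×10^8 km; r₂ = 0.508 × 1.496×10^8 = 7.59968×10^7 km.
The Hohmann ellipse has a_t = (r₁ + r₂)/2 = 2.077944×10^8 km.
Transfer time t = π√(a_t³/μ) = π√((2.077944×10^8)³ / 1.32773×10^11) = 2.5825×10^7 s.
Converting: 2.5825×10^7 s ÷ 86400 s/day = 298.9 days.

t = 298.9 days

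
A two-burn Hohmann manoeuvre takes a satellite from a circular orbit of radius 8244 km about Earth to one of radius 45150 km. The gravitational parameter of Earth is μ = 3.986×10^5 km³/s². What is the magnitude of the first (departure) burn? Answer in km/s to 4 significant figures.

Transfer-ellipse semi-major axis a_t = (r₁ + r₂)/2 = (8244 + 45150)/2 = 26697 km.
On the circular orbit at r = 8244 km, v_c = √(μ/r) = 6.9534 km/s.
Vis-viva on the transfer ellipse at r = 8244 km gives v_t = √[μ(2/r − 1/a_t)] = 9.0427 km/s.
Δv₁ = |v_t − v_c| = |9.0427 − 6.9534| = 2.089 km/s.

Δv₁ = 2.089 km/s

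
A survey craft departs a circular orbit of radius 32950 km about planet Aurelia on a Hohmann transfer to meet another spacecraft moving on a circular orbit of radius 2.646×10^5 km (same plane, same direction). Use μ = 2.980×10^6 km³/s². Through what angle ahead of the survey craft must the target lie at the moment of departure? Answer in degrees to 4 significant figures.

φ = 104.1°

Transfer-ellipse semi-major axis a_t = (r₁ + r₂)/2 = (32950 + 2.646×10^5)/2 = 1.48775×10^5 km.
The half-period of the transfer ellipse is t = π√(a_t³/μ) = 1.0443×10^5 s.
The target's mean motion on its circular orbit is ω₂ = √(μ/r₂³) = 1.2683×10^-5 rad/s.
Angle swept by the target during transfer: ω₂·t = 1.3245 rad = 75.89°.
Arrival is 180° from departure on the ellipse, so φ = 180° − 75.89° = 104.1°.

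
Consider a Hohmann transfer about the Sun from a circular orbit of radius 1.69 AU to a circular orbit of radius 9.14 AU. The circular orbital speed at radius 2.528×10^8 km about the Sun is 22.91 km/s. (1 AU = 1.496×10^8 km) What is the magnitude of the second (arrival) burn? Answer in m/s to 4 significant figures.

Δv₂ = 4348 m/s

From the circular-orbit relation v² = μ/r at r = 2.528×10^8 km: μ = v²r = (22.91)² × 2.528×10^8 = 1.32687×10^11 km³/s².
In km: r₁ = 1.69 × 1.496×10^8 = 2.52824×10^8 km; r₂ = 9.14 × 1.496×10^8 = 1.367344×10^9 km.
Semi-major axis of the transfer orbit: a_t = (2.52824×10^8 + 1.367344×10^9)/2 = 8.10084×10^8 km.
Circular speed at r = 1.367344×10^9 km: v_c = √(μ/r) = 9.851 km/s.
Transfer-orbit speed at the same r (vis-viva, a = a_t): v_t = √[μ(2/r − 1/a_t)] = 5.503 km/s.
Δv₂ = |v_t − v_c| = |5.503 − 9.851| = 4.348 km/s.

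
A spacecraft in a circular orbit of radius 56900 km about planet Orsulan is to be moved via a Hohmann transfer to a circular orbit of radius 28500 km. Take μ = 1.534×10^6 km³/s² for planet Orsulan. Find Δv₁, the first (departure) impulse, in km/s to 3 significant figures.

Transfer-ellipse semi-major axis a_t = (r₁ + r₂)/2 = (56900 + 28500)/2 = 42700 km.
On the circular orbit at r = 56900 km, v_c = √(μ/r) = 5.19226 km/s.
Transfer-orbit speed at the same r (vis-viva, a = a_t): v_t = √[μ(2/r − 1/a_t)] = 4.24195 km/s.
Δv₁ = |v_t − v_c| = |4.24195 − 5.19226| = 0.9503 km/s.

Δv₁ = 0.950 km/s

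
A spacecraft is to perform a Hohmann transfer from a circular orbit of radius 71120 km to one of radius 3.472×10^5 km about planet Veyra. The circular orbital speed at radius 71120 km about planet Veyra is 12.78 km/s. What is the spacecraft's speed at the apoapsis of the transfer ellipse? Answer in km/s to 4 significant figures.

v = 3.373 km/s

From the circular-orbit relation v² = μ/r at r = 71120 km: μ = v²r = (12.78)² × 71120 = 1.16159×10^7 km³/s².
Transfer-ellipse semi-major axis a_t = (r₁ + r₂)/2 = (71120 + 3.472×10^5)/2 = 2.0916×10^5 km.
The apoapsis of the transfer ellipse is at r = 3.472×10^5 km.
From the vis-viva equation, v = √[μ(2/r − 1/a_t)] = 3.373 km/s.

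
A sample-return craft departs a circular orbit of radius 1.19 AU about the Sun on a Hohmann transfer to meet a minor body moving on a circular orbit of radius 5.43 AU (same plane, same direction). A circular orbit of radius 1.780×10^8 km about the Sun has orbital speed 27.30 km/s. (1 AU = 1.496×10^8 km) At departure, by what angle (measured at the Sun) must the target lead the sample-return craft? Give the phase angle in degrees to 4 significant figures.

From the circular-orbit relation v² = μ/r at r = 1.780×10^8 km: μ = v²r = (27.30)² × 1.780×10^8 = 1.32662×10^11 km³/s².
In km: r₁ = 1.19 × 1.496×10^8 = 1.78024×10^8 km; r₂ = 5.43 × 1.496×10^8 = 8.12328×10^8 km.
Semi-major axis of the transfer orbit: a_t = (1.78024×10^8 + 8.12328×10^8)/2 = 4.95176×10^8 km.
Transfer time t = π√(a_t³/μ) = 9.5042×10^7 s.
Target angular speed ω₂ = √(μ/r₂³) = 1.5732×10^-8 rad/s.
Angle swept by the target during transfer: ω₂·t = 1.4952 rad = 85.67°.
Arrival is 180° from departure on the ellipse, so φ = 180° − 85.67° = 94.33°.

φ = 94.33°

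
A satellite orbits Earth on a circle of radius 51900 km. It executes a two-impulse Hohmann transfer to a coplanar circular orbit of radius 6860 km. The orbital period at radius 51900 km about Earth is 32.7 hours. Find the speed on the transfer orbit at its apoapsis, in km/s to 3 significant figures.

From Kepler's third law T² = 4π²r³/μ at r = 51900 km, T = 32.7 hours = 32.7 × 3600 s = 1.1772×10^5 s: μ = 4π²r³/T² = 3.98255×10^5 km³/s².
Semi-major axis of the transfer orbit: a_t = (51900 + 6860)/2 = 29380 km.
The apoapsis of the transfer ellipse is at r = 51900 km.
From the vis-viva equation, v = √[μ(2/r − 1/a_t)] = 1.339 km/s.

v = 1.34 km/s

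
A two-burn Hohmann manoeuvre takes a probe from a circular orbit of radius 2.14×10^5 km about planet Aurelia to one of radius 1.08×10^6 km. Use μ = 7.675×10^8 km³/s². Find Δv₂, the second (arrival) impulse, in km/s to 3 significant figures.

Δv₂ = 11.3 km/s

Semi-major axis of the transfer orbit: a_t = (2.140×10^5 + 1.080×10^6)/2 = 6.470×10^5 km.
On the circular orbit at r = 1.080×10^6 km, v_c = √(μ/r) = 26.66 km/s.
Transfer-orbit speed at the same r (vis-viva, a = a_t): v_t = √[μ(2/r − 1/a_t)] = 15.33 km/s.
Δv₂ = |v_t − v_c| = |15.33 − 26.66| = 11.33 km/s.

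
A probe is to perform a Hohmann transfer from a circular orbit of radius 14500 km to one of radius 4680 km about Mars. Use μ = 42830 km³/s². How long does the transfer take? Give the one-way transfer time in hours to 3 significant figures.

t = 3.96 hours

Transfer-ellipse semi-major axis a_t = (r₁ + r₂)/2 = (14500 + 4680)/2 = 9590 km.
Half the transfer-orbit period gives t = π√(a_t³/μ) = 14260 s.
Converting: 14260 s ÷ 3600 s/hour = 3.96 hours.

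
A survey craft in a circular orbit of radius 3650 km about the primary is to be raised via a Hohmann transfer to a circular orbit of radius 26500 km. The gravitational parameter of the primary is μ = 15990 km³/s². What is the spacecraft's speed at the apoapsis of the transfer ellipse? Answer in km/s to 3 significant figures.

Semi-major axis of the transfer orbit: a_t = (3650 + 26500)/2 = 15075 km.
At apoapsis, r = 26500 km.
Applying v² = μ(2/r − 1/a_t): v = 0.3822 km/s.

v = 0.382 km/s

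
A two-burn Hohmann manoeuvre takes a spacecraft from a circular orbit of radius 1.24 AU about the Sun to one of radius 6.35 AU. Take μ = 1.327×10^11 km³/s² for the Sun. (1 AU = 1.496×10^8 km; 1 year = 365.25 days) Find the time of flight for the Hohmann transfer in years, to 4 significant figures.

t = 3.697 years

In km: r₁ = 1.24 × 1.496×10^8 = 1.85504×10^8 km; r₂ = 6.35 × 1.496×10^8 = 9.4996×10^8 km.
Semi-major axis of the transfer orbit: a_t = (1.85504×10^8 + 9.4996×10^8)/2 = 5.67732×10^8 km.
Half the transfer-orbit period gives t = π√(a_t³/μ) = 1.1666×10^8 s.
Converting: 1.1666×10^8 s ÷ 3.15576×10^7 s/year (365.25 × 86400) = 3.697 years.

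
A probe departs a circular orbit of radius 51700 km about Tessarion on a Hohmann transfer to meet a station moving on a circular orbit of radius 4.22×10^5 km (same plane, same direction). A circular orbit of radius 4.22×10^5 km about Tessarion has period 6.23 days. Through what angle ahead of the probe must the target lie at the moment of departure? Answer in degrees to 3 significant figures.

From Kepler's third law T² = 4π²r³/μ at r = 4.22×10^5 km, T = 6.23 days = 6.23 × 86400 s = 5.38272×10^5 s: μ = 4π²r³/T² = 1.02398×10^7 km³/s².
Semi-major axis of the transfer orbit: a_t = (51700 + 4.220×10^5)/2 = 2.3685×10^5 km.
The half-period of the transfer ellipse is t = π√(a_t³/μ) = 1.132×10^5 s.
The target's mean motion on its circular orbit is ω₂ = √(μ/r₂³) = 1.167×10^-5 rad/s.
Angle swept by the target during transfer: ω₂·t = 1.321 rad = 75.69°.
Arrival is 180° from departure on the ellipse, so φ = 180° − 75.69° = 104°.

φ = 104°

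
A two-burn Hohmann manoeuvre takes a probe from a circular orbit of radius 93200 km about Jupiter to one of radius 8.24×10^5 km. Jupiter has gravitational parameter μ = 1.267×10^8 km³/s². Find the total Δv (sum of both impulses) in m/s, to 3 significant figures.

Δv = 19400 m/s

Semi-major axis of the transfer orbit: a_t = (93200 + 8.240×10^5)/2 = 4.586×10^5 km.
At r₁ the circular-orbit speed is v₁ = √(μ/r₁) = 36.87 km/s.
Transfer-orbit speed at r₁ (vis-viva equation): v_p = √[μ(2/r₁ − 1/a_t)] = 49.42 km/s.
First burn Δv₁ = |v_p − v₁| = 12.55 km/s.
Circular speed at r₂: v₂ = √(μ/r₂) = 12.40 km/s.
Transfer-orbit speed at r₂: v_a = √[μ(2/r₂ − 1/a_t)] = 5.590 km/s.
Second burn Δv₂ = |v₂ − v_a| = 6.810 km/s.
Δv = Δv₁ + Δv₂ = 12.55 + 6.810 = 19.36 km/s.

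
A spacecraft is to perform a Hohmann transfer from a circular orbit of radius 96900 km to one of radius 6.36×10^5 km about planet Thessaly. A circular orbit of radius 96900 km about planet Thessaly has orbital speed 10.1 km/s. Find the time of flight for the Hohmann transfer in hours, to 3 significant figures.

t = 61.6 hours

From the circular-orbit relation v² = μ/r at r = 96900 km: μ = v²r = (10.1)² × 96900 = 9.88477×10^6 km³/s².
Semi-major axis of the transfer orbit: a_t = (96900 + 6.360×10^5)/2 = 3.6645×10^5 km.
By Kepler's third law the transfer-orbit period is T = 2π√(a_t³/μ), so t = T/2 = 2.217×10^5 s.
Converting: 2.217×10^5 s ÷ 3600 s/hour = 61.6 hours.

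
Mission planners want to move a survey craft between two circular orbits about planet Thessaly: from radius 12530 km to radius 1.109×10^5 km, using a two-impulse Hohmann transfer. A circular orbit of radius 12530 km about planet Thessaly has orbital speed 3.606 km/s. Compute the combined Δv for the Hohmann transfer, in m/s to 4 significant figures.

Δv = 1894 m/s

From the circular-orbit relation v² = μ/r at r = 12530 km: μ = v²r = (3.606)² × 12530 = 1.62931×10^5 km³/s².
Semi-major axis of the transfer orbit: a_t = (12530 + 1.109×10^5)/2 = 61715 km.
At r₁ the circular-orbit speed is v₁ = √(μ/r₁) = 3.606 km/s.
On the transfer ellipse at r₁, v² = μ(2/r − 1/a) gives v_p = √[μ(2/r₁ − 1/a_t)] = 4.834 km/s.
First burn Δv₁ = |v_p − v₁| = 1.228 km/s.
Circular speed at r₂: v₂ = √(μ/r₂) = 1.21209 km/s.
Transfer-orbit speed at r₂: v_a = √[μ(2/r₂ − 1/a_t)] = 0.546155 km/s.
Second burn Δv₂ = |v₂ − v_a| = 0.6659 km/s.
Δv = Δv₁ + Δv₂ = 1.228 + 0.6659 = 1.894 km/s.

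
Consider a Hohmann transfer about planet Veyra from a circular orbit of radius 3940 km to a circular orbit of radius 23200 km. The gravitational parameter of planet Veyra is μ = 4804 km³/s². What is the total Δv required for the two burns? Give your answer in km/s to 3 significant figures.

Semi-major axis of the transfer orbit: a_t = (3940 + 23200)/2 = 13570 km.
Circular speed at r₁: v₁ = √(μ/r₁) = √(4804/3940) = 1.10421 km/s.
On the transfer ellipse at r₁, v² = μ(2/r − 1/a) gives v_p = √[μ(2/r₁ − 1/a_t)] = 1.44380 km/s.
First burn Δv₁ = |v_p − v₁| = 0.33959 km/s.
Circular speed at r₂: v₂ = √(μ/r₂) = 0.45505 km/s.
Transfer-orbit speed at r₂: v_a = √[μ(2/r₂ − 1/a_t)] = 0.24520 km/s.
Second burn Δv₂ = |v₂ − v_a| = 0.20985 km/s.
Total Δv = Δv₁ + Δv₂ = 0.5494 km/s.

Δv = 0.549 km/s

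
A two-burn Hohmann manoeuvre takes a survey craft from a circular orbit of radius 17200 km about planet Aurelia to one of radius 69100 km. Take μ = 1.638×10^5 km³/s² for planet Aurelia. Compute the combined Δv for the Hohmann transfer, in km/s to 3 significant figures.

Transfer-ellipse semi-major axis a_t = (r₁ + r₂)/2 = (17200 + 69100)/2 = 43150 km.
Circular speed at r₁: v₁ = √(μ/r₁) = √(1.638×10^5/17200) = 3.0860 km/s.
On the transfer ellipse at r₁, vis-viva gives v_p = √[μ(2/r₁ − 1/a_t)] = 3.9052 km/s.
First burn Δv₁ = |v_p − v₁| = 0.8192 km/s.
Circular speed at r₂: v₂ = √(μ/r₂) = 1.53964 km/s.
Transfer-orbit speed at r₂: v_a = √[μ(2/r₂ − 1/a_t)] = 0.972057 km/s.
Second burn Δv₂ = |v₂ − v_a| = 0.5676 km/s.
Total Δv = Δv₁ + Δv₂ = 1.387 km/s.

Δv = 1.39 km/s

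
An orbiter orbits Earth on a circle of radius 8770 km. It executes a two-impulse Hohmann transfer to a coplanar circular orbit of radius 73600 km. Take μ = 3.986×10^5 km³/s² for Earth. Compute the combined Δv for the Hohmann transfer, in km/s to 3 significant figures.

Transfer-ellipse semi-major axis a_t = (r₁ + r₂)/2 = (8770 + 73600)/2 = 41185 km.
Circular speed at r₁: v₁ = √(μ/r₁) = √(3.986×10^5/8770) = 6.7417 km/s.
Transfer-orbit speed at r₁ (vis-viva equation): v_p = √[μ(2/r₁ − 1/a_t)] = 9.0124 km/s.
First burn Δv₁ = |v_p − v₁| = 2.271 km/s.
Circular speed at r₂: v₂ = √(μ/r₂) = 2.327 km/s.
Transfer-orbit speed at r₂: v_a = √[μ(2/r₂ − 1/a_t)] = 1.074 km/s.
Second burn Δv₂ = |v₂ − v_a| = 1.253 km/s.
Total Δv = Δv₁ + Δv₂ = 3.524 km/s.

Δv = 3.52 km/s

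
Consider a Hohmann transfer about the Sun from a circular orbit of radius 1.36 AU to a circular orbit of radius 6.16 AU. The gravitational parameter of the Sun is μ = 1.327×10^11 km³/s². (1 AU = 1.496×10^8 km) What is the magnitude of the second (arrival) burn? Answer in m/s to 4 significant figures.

In km: r₁ = 1.36 × 1.496×10^8 = 2.03456×10^8 km; r₂ = 6.16 × 1.496×10^8 = 9.21536×10^8 km.
The Hohmann ellipse has a_t = (r₁ + r₂)/2 = 5.62496×10^8 km.
On the circular orbit at r = 9.21536×10^8 km, v_c = √(μ/r) = 12.00 km/s.
Vis-viva on the transfer ellipse at r = 9.21536×10^8 km gives v_t = √[μ(2/r − 1/a_t)] = 7.217 km/s.
Δv₂ = |v_t − v_c| = |7.217 − 12.00| = 4.783 km/s.

Δv₂ = 4783 m/s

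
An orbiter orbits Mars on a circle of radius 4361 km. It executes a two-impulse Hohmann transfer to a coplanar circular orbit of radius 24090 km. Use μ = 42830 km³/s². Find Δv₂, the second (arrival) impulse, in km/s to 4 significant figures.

Δv₂ = 0.5951 km/s

Transfer-ellipse semi-major axis a_t = (r₁ + r₂)/2 = (4361 + 24090)/2 = 14225.5 km.
Circular speed at r = 24090 km: v_c = √(μ/r) = 1.3334 km/s.
Vis-viva on the transfer ellipse at r = 24090 km gives v_t = √[μ(2/r − 1/a_t)] = 0.73827 km/s.
Δv₂ = |v_t − v_c| = |0.73827 − 1.3334| = 0.5951 km/s.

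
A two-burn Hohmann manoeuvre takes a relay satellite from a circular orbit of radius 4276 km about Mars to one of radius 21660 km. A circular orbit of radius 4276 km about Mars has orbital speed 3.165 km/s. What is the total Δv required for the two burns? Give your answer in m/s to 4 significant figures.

From the circular-orbit relation v² = μ/r at r = 4276 km: μ = v²r = (3.165)² × 4276 = 42833.7 km³/s².
The Hohmann ellipse has a_t = (r₁ + r₂)/2 = 12968 km.
At r₁ the circular-orbit speed is v₁ = √(μ/r₁) = 3.1650 km/s.
On the transfer ellipse at r₁, v² = μ(2/r − 1/a) gives v_p = √[μ(2/r₁ − 1/a_t)] = 4.0904 km/s.
First burn Δv₁ = |v_p − v₁| = 0.9254 km/s.
At r₂, v₂ = √(μ/r₂) = 1.40625 km/s.
Transfer-orbit speed at r₂: v_a = √[μ(2/r₂ − 1/a_t)] = 0.807506 km/s.
Second burn Δv₂ = |v₂ − v_a| = 0.5987 km/s.
Total Δv = Δv₁ + Δv₂ = 1.524 km/s.

Δv = 1524 m/s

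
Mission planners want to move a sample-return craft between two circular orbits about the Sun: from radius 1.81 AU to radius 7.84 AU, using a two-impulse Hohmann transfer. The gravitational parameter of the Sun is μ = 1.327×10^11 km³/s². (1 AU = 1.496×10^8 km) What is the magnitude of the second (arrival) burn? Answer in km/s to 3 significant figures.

In km: r₁ = 1.81 × 1.496×10^8 = 2.70776×10^8 km; r₂ = 7.84 × 1.496×10^8 = 1.172864×10^9 km.
Semi-major axis of the transfer orbit: a_t = (2.70776×10^8 + 1.172864×10^9)/2 = 7.2182×10^8 km.
On the circular orbit at r = 1.172864×10^9 km, v_c = √(μ/r) = 10.637 km/s.
Vis-viva on the transfer ellipse at r = 1.172864×10^9 km gives v_t = √[μ(2/r − 1/a_t)] = 6.5148 km/s.
Δv₂ = |v_t − v_c| = |6.5148 − 10.637| = 4.122 km/s.

Δv₂ = 4.12 km/s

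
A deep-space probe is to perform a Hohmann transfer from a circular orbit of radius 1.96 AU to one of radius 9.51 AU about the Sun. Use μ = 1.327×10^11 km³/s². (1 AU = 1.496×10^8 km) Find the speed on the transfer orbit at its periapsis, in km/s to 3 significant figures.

v = 27.4 km/s

In km: r₁ = 1.96 × 1.496×10^8 = 2.93216×10^8 km; r₂ = 9.51 × 1.496×10^8 = 1.422696×10^9 km.
Transfer-ellipse semi-major axis a_t = (r₁ + r₂)/2 = (2.93216×10^8 + 1.422696×10^9)/2 = 8.57956×10^8 km.
At periapsis, r = 2.93216×10^8 km.
Vis-viva: v = √[μ(2/r − 1/a_t)] = √[1.327×10^11 × (2/2.93216×10^8 − 1/8.57956×10^8)] = 27.39 km/s.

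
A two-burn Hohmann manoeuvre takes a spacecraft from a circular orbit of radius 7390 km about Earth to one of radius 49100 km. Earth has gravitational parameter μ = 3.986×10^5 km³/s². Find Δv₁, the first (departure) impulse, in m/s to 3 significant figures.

Δv₁ = 2340 m/s

Transfer-ellipse semi-major axis a_t = (r₁ + r₂)/2 = (7390 + 49100)/2 = 28245 km.
Circular speed at r = 7390 km: v_c = √(μ/r) = 7.344 km/s.
Vis-viva on the transfer ellipse at r = 7390 km gives v_t = √[μ(2/r − 1/a_t)] = 9.683 km/s.
Δv₁ = |v_t − v_c| = |9.683 − 7.344| = 2.339 km/s.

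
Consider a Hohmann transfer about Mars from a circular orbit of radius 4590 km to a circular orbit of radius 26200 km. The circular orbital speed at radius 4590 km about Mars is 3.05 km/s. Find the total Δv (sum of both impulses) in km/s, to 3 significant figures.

Δv = 1.51 km/s

From the circular-orbit relation v² = μ/r at r = 4590 km: μ = v²r = (3.05)² × 4590 = 42698.5 km³/s².
Semi-major axis of the transfer orbit: a_t = (4590 + 26200)/2 = 15395 km.
Circular speed at r₁: v₁ = √(μ/r₁) = √(42698.5/4590) = 3.0500 km/s.
On the transfer ellipse at r₁, vis-viva equation gives v_p = √[μ(2/r₁ − 1/a_t)] = 3.9789 km/s.
First burn Δv₁ = |v_p − v₁| = 0.9289 km/s.
At r₂, v₂ = √(μ/r₂) = 1.2766 km/s.
Transfer-orbit speed at r₂: v_a = √[μ(2/r₂ − 1/a_t)] = 0.69706 km/s.
Second burn Δv₂ = |v₂ − v_a| = 0.5795 km/s.
Total Δv = Δv₁ + Δv₂ = 1.508 km/s.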